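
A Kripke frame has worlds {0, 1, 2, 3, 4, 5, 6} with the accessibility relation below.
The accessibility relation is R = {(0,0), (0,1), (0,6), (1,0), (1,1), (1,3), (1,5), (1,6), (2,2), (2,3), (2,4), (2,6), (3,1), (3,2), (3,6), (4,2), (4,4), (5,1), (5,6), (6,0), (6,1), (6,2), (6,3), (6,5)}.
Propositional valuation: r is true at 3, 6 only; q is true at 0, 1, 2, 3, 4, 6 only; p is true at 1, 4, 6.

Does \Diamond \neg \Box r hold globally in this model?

Recall that \Box ψ holds at a world iff ψ holds at every accessible world, and \Diamond ψ holds iff ψ holds at some accessible world.
Let φ = \Diamond \neg \Box r. Evaluate φ at each world:
  0 (successors {0, 1, 6}): φ is true.
  1 (successors {0, 1, 3, 5, 6}): φ is true.
  2 (successors {2, 3, 4, 6}): φ is true.
  3 (successors {1, 2, 6}): φ is true.
  4 (successors {2, 4}): φ is true.
  5 (successors {1, 6}): φ is true.
  6 (successors {0, 1, 2, 3, 5}): φ is true.
For instance, at 1:
  At 1: \Diamond \neg \Box r requires \neg \Box r at some successor in {0, 1, 3, 5, 6}.
    \neg \Box r holds at 0, so \Diamond \neg \Box r is true at 1.
      At 0: \Box r is false, so \neg \Box r is true.

Yes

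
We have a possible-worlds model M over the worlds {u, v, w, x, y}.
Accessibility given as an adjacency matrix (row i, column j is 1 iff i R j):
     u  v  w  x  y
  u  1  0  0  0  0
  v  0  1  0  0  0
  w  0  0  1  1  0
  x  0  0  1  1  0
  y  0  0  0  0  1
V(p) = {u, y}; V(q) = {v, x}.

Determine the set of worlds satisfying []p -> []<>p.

Let φ = []p -> []<>p. Evaluate φ at each world:
  u (successors {u}): φ is true.
  v (successors {v}): φ is true.
  w (successors {w, x}): φ is true.
  x (successors {w, x}): φ is true.
  y (successors {y}): φ is true.
For instance, at y:
  At y: []p is true, []<>p is true, so []p -> []<>p is true.
    At y: []p requires p at every successor {y}.
      At y: p is true.
    So []p is true at y.
    At y: []<>p requires <>p at every successor {y}.
      At y: <>p is true.
    So []<>p is true at y.
Satisfying worlds: {u, v, w, x, y}

u, v, w, x, y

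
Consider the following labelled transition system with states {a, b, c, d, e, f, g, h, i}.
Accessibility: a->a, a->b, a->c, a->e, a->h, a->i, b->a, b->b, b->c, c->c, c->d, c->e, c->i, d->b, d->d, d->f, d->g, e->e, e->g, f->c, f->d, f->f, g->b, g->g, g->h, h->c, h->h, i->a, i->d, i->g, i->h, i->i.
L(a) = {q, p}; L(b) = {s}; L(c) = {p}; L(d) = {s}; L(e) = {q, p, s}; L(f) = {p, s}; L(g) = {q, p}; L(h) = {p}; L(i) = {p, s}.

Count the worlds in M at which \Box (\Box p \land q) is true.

0

Recall that \Box ψ holds at a world iff ψ holds at every accessible world, and \Diamond ψ holds iff ψ holds at some accessible world.
Let φ = \Box (\Box p \land q). Evaluate φ at each world:
  a (successors {a, b, c, e, h, i}): φ is false.
  b (successors {a, b, c}): φ is false.
  c (successors {c, d, e, i}): φ is false.
  d (successors {b, d, f, g}): φ is false.
  e (successors {e, g}): φ is false.
  f (successors {c, d, f}): φ is false.
  g (successors {b, g, h}): φ is false.
  h (successors {c, h}): φ is false.
  i (successors {a, d, g, h, i}): φ is false.
For instance, at a:
  At a: \Box (\Box p \land q) requires \Box p \land q at every successor {a, b, c, e, h, i}.
    \Box p \land q fails at a, so \Box (\Box p \land q) is false at a.
      At a: \Box p is false, q is true, so \Box p \land q is false.
Satisfying worlds: none.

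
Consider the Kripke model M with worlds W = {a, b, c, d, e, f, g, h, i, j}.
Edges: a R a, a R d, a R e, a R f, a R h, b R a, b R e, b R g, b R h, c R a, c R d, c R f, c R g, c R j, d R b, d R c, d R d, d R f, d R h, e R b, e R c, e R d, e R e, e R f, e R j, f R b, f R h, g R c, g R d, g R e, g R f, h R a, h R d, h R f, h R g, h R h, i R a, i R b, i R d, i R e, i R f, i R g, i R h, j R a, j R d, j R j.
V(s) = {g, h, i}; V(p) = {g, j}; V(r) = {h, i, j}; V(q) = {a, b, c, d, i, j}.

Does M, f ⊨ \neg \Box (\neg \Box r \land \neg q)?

Yes

At f: \Box (\neg \Box r \land \neg q) is false, so \neg \Box (\neg \Box r \land \neg q) is true.
  At f: \Box (\neg \Box r \land \neg q) requires \neg \Box r \land \neg q at every successor {b, h}.
    \neg \Box r \land \neg q fails at b, so \Box (\neg \Box r \land \neg q) is false at f.
      At b: \neg \Box r is true, \neg q is false, so \neg \Box r \land \neg q is false.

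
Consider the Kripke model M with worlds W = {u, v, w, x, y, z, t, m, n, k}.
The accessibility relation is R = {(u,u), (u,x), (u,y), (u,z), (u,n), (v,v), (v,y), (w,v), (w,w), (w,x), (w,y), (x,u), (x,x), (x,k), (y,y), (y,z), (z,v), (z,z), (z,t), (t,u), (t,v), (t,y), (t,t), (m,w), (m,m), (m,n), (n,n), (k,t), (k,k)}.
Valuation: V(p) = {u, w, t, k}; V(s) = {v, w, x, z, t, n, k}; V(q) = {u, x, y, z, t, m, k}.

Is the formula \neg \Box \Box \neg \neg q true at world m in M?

Yes

Recall that \Box ψ holds at a world iff ψ holds at every accessible world, and \Diamond ψ holds iff ψ holds at some accessible world.
At m: \Box \Box \neg \neg q is false, so \neg \Box \Box \neg \neg q is true.
  At m: \Box \Box \neg \neg q requires \Box \neg \neg q at every successor {w, m, n}.
    \Box \neg \neg q fails at w, so \Box \Box \neg \neg q is false at m.
      At w: \Box \neg \neg q requires \neg \neg q at every successor {v, w, x, y}.
        \neg \neg q fails at v, so \Box \neg \neg q is false at w.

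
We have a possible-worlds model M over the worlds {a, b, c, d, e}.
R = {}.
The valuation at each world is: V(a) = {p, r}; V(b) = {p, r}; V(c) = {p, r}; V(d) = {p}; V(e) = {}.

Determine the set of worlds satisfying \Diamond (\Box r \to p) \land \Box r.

Let φ = \Diamond (\Box r \to p) \land \Box r. Evaluate φ at each world:
  a (successors ∅): φ is false.
  b (successors ∅): φ is false.
  c (successors ∅): φ is false.
  d (successors ∅): φ is false.
  e (successors ∅): φ is false.
For instance, at d:
  At d: \Diamond (\Box r \to p) is false, \Box r is true, so \Diamond (\Box r \to p) \land \Box r is false.
    At d: no accessible worlds, so \Diamond (\Box r \to p) is false.
    At d: no accessible worlds, so \Box r holds vacuously.
Satisfying worlds: none.

none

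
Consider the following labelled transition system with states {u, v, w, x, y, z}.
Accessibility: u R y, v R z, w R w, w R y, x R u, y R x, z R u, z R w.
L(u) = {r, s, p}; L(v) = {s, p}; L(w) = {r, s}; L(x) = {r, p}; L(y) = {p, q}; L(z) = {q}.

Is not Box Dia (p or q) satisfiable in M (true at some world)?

No

Let φ = not Box Dia (p or q). Evaluate φ at each world:
  u (successors {y}): φ is false.
  v (successors {z}): φ is false.
  w (successors {w, y}): φ is false.
  x (successors {u}): φ is false.
  y (successors {x}): φ is false.
  z (successors {u, w}): φ is false.
For instance, at y:
  At y: Box Dia (p or q) is true, so not Box Dia (p or q) is false.
    At y: Box Dia (p or q) requires Dia (p or q) at every successor {x}.
      At x: Dia (p or q) is true.
    So Box Dia (p or q) is true at y.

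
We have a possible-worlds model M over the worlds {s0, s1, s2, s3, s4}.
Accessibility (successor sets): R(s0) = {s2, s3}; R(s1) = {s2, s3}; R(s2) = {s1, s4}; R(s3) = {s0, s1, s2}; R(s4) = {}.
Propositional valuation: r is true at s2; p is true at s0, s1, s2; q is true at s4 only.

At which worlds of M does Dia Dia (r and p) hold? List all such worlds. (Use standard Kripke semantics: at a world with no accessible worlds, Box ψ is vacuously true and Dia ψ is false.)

Let φ = Dia Dia (r and p). Evaluate φ at each world:
  s0 (successors {s2, s3}): φ is true.
  s1 (successors {s2, s3}): φ is true.
  s2 (successors {s1, s4}): φ is true.
  s3 (successors {s0, s1, s2}): φ is true.
  s4 (successors ∅): φ is false.
For instance, at s2:
  At s2: Dia Dia (r and p) requires Dia (r and p) at some successor in {s1, s4}.
    Dia (r and p) holds at s1, so Dia Dia (r and p) is true at s2.
      At s1: Dia (r and p) requires r and p at some successor in {s2, s3}.
        r and p holds at s2, so Dia (r and p) is true at s1.
Satisfying worlds: {s0, s1, s2, s3}

s0, s1, s2, s3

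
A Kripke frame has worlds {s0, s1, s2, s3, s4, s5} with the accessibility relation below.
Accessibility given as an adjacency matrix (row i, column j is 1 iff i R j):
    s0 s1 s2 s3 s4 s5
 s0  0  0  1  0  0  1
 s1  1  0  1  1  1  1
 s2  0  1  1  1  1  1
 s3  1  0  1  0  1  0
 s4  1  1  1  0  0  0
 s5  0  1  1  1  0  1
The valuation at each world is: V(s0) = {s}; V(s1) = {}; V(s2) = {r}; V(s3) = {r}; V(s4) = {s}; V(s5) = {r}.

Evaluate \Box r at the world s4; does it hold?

No

At s4: \Box r requires r at every successor {s0, s1, s2}.
  r fails at s0, so \Box r is false at s4.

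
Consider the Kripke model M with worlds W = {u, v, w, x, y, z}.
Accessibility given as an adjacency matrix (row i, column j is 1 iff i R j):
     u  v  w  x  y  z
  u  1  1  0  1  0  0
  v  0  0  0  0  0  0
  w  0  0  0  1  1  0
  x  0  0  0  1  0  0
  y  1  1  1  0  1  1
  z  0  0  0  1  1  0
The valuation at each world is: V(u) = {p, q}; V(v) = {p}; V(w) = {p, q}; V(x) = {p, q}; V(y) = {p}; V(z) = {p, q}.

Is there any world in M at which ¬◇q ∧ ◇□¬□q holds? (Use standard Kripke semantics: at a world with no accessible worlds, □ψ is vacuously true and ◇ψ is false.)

No

Let φ = ¬◇q ∧ ◇□¬□q. Evaluate φ at each world:
  u (successors {u, v, x}): φ is false.
  v (successors ∅): φ is false.
  w (successors {x, y}): φ is false.
  x (successors {x}): φ is false.
  y (successors {u, v, w, y, z}): φ is false.
  z (successors {x, y}): φ is false.
For instance, at z:
  At z: ¬◇q is false, ◇□¬□q is false, so ¬◇q ∧ ◇□¬□q is false.
    At z: ◇q is true, so ¬◇q is false.
      At z: ◇q requires q at some successor in {x, y}.
        q holds at x, so ◇q is true at z.
    At z: ◇□¬□q requires □¬□q at some successor in {x, y}.
      At x: □¬□q is false.
      At y: □¬□q is false.
    So ◇□¬□q is false at z.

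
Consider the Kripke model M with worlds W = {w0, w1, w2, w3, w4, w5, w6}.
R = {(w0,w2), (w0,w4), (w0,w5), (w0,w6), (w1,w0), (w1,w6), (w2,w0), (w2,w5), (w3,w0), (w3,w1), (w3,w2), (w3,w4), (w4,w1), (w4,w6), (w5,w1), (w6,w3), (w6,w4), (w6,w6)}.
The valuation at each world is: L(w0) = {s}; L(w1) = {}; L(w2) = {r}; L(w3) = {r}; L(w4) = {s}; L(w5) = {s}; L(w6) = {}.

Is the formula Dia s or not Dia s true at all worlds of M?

Recall that Dia ψ holds at a world iff ψ holds at some accessible world.
Let φ = Dia s or not Dia s. Evaluate φ at each world:
  w0 (successors {w2, w4, w5, w6}): φ is true.
  w1 (successors {w0, w6}): φ is true.
  w2 (successors {w0, w5}): φ is true.
  w3 (successors {w0, w1, w2, w4}): φ is true.
  w4 (successors {w1, w6}): φ is true.
  w5 (successors {w1}): φ is true.
  w6 (successors {w3, w4, w6}): φ is true.
For instance, at w4:
  At w4: Dia s is false, not Dia s is true, so Dia s or not Dia s is true.
    At w4: Dia s requires s at some successor in {w1, w6}.
      At w1: s is false.
      At w6: s is false.
    So Dia s is false at w4.
    At w4: Dia s is false, so not Dia s is true.
      At w4: Dia s requires s at some successor in {w1, w6}.
        At w1: s is false.
        At w6: s is false.
      So Dia s is false at w4.

Yes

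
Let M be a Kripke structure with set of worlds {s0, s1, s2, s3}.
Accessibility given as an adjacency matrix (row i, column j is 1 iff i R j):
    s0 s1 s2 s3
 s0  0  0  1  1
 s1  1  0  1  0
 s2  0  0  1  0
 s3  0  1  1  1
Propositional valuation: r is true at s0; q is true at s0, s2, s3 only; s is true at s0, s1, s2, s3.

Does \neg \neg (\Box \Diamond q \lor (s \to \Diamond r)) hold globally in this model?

Let φ = \neg \neg (\Box \Diamond q \lor (s \to \Diamond r)). Evaluate φ at each world:
  s0 (successors {s2, s3}): φ is true.
  s1 (successors {s0, s2}): φ is true.
  s2 (successors {s2}): φ is true.
  s3 (successors {s1, s2, s3}): φ is true.
For instance, at s2:
  At s2: \neg (\Box \Diamond q \lor (s \to \Diamond r)) is false, so \neg \neg (\Box \Diamond q \lor (s \to \Diamond r)) is true.
    At s2: \Box \Diamond q \lor (s \to \Diamond r) is true, so \neg (\Box \Diamond q \lor (s \to \Diamond r)) is false.
      At s2: \Box \Diamond q is true, s \to \Diamond r is false, so \Box \Diamond q \lor (s \to \Diamond r) is true.

Yes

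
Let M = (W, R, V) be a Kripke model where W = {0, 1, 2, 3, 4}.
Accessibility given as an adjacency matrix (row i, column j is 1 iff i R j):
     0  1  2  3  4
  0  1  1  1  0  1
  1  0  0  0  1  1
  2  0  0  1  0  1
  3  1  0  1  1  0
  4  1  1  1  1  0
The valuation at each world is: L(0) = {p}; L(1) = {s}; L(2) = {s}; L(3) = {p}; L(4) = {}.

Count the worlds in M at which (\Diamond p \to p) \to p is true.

Let φ = (\Diamond p \to p) \to p. Evaluate φ at each world:
  0 (successors {0, 1, 2, 4}): φ is true.
  1 (successors {3, 4}): φ is true.
  2 (successors {2, 4}): φ is false.
  3 (successors {0, 2, 3}): φ is true.
  4 (successors {0, 1, 2, 3}): φ is true.
For instance, at 2:
  At 2: \Diamond p \to p is true, p is false, so (\Diamond p \to p) \to p is false.
    At 2: \Diamond p is false, p is false, so \Diamond p \to p is true.
      At 2: \Diamond p requires p at some successor in {2, 4}.
        At 2: p is false.
        At 4: p is false.
      So \Diamond p is false at 2.
Satisfying worlds: {0, 1, 3, 4}

4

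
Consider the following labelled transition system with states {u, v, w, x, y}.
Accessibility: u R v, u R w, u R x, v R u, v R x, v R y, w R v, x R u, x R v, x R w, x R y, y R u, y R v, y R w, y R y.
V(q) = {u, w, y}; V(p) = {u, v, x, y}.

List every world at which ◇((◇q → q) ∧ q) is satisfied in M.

u, v, x, y

Let φ = ◇((◇q → q) ∧ q). Evaluate φ at each world:
  u (successors {v, w, x}): φ is true.
  v (successors {u, x, y}): φ is true.
  w (successors {v}): φ is false.
  x (successors {u, v, w, y}): φ is true.
  y (successors {u, v, w, y}): φ is true.
For instance, at v:
  At v: ◇((◇q → q) ∧ q) requires (◇q → q) ∧ q at some successor in {u, x, y}.
    (◇q → q) ∧ q holds at u, so ◇((◇q → q) ∧ q) is true at v.
      At u: ◇q → q is true, q is true, so (◇q → q) ∧ q is true.
Satisfying worlds: {u, v, x, y}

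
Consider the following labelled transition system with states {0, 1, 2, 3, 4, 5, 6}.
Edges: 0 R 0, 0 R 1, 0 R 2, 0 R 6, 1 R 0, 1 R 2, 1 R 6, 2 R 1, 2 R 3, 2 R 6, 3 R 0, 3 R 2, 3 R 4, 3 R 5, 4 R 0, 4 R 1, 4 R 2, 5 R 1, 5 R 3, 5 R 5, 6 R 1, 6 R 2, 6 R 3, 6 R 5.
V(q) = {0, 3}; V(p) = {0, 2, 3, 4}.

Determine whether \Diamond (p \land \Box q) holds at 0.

No

At 0: \Diamond (p \land \Box q) requires p \land \Box q at some successor in {0, 1, 2, 6}.
  At 0: p \land \Box q is false.
  At 1: p \land \Box q is false.
  At 2: p \land \Box q is false.
  At 6: p \land \Box q is false.
So \Diamond (p \land \Box q) is false at 0.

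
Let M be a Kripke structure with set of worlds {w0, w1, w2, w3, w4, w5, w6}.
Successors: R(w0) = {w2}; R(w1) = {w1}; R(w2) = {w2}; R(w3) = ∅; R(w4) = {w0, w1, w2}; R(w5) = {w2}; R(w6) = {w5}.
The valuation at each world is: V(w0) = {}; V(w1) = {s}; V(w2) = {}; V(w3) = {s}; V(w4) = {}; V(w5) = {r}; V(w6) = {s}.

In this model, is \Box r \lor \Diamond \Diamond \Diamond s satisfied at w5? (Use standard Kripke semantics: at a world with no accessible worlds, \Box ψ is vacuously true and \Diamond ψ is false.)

Recall that \Box ψ holds at a world iff ψ holds at every accessible world, and \Diamond ψ holds iff ψ holds at some accessible world.
At w5: \Box r is false, \Diamond \Diamond \Diamond s is false, so \Box r \lor \Diamond \Diamond \Diamond s is false.
  At w5: \Box r requires r at every successor {w2}.
    r fails at w2, so \Box r is false at w5.
  At w5: \Diamond \Diamond \Diamond s requires \Diamond \Diamond s at some successor in {w2}.
    At w2: \Diamond \Diamond s is false.
  So \Diamond \Diamond \Diamond s is false at w5.

No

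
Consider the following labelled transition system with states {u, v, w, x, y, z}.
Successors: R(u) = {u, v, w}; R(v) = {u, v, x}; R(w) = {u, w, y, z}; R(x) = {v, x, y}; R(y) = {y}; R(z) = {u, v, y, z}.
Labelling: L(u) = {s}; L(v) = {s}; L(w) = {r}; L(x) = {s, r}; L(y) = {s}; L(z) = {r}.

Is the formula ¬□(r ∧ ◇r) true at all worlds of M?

Yes

Recall that □ψ holds at a world iff ψ holds at every accessible world, and ◇ψ holds iff ψ holds at some accessible world.
Let φ = ¬□(r ∧ ◇r). Evaluate φ at each world:
  u (successors {u, v, w}): φ is true.
  v (successors {u, v, x}): φ is true.
  w (successors {u, w, y, z}): φ is true.
  x (successors {v, x, y}): φ is true.
  y (successors {y}): φ is true.
  z (successors {u, v, y, z}): φ is true.
For instance, at v:
  At v: □(r ∧ ◇r) is false, so ¬□(r ∧ ◇r) is true.
    At v: □(r ∧ ◇r) requires r ∧ ◇r at every successor {u, v, x}.
      r ∧ ◇r fails at u, so □(r ∧ ◇r) is false at v.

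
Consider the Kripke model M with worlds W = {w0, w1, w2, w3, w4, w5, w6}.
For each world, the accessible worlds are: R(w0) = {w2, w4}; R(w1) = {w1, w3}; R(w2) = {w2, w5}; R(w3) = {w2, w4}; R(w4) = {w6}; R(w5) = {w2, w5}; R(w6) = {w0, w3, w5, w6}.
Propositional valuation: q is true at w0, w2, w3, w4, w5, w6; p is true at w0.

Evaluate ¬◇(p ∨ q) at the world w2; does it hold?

No

At w2: ◇(p ∨ q) is true, so ¬◇(p ∨ q) is false.
  At w2: ◇(p ∨ q) requires p ∨ q at some successor in {w2, w5}.
    p ∨ q holds at w2, so ◇(p ∨ q) is true at w2.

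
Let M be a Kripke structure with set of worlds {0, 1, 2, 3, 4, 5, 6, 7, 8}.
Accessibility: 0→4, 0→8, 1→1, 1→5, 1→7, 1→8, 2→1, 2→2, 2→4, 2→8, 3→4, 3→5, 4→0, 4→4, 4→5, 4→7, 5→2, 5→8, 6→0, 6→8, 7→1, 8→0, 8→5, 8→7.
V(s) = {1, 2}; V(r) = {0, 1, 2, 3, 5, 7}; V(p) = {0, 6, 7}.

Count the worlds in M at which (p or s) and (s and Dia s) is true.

Recall that Dia ψ holds at a world iff ψ holds at some accessible world.
Let φ = (p or s) and (s and Dia s). Evaluate φ at each world:
  0 (successors {4, 8}): φ is false.
  1 (successors {1, 5, 7, 8}): φ is true.
  2 (successors {1, 2, 4, 8}): φ is true.
  3 (successors {4, 5}): φ is false.
  4 (successors {0, 4, 5, 7}): φ is false.
  5 (successors {2, 8}): φ is false.
  6 (successors {0, 8}): φ is false.
  7 (successors {1}): φ is false.
  8 (successors {0, 5, 7}): φ is false.
For instance, at 4:
  At 4: p or s is false, s and Dia s is false, so (p or s) and (s and Dia s) is false.
    At 4: s is false, Dia s is false, so s and Dia s is false.
      At 4: Dia s requires s at some successor in {0, 4, 5, 7}.
        At 0: s is false.
        At 4: s is false.
        At 5: s is false.
        At 7: s is false.
      So Dia s is false at 4.
Satisfying worlds: {1, 2}

2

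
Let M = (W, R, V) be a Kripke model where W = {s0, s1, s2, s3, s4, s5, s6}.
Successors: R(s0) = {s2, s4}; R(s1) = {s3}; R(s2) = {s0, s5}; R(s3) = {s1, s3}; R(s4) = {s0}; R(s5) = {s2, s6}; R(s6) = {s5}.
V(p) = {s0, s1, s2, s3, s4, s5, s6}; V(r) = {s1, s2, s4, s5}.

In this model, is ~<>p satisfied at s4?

Recall that <>ψ holds at a world iff ψ holds at some accessible world.
At s4: <>p is true, so ~<>p is false.
  At s4: <>p requires p at some successor in {s0}.
    p holds at s0, so <>p is true at s4.

No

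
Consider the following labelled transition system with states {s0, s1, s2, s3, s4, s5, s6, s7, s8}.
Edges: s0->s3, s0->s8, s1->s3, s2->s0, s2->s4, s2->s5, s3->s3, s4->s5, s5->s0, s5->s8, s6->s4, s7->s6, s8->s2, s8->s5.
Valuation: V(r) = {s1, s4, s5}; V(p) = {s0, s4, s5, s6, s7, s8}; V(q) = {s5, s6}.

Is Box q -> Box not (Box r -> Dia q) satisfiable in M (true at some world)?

Yes

Let φ = Box q -> Box not (Box r -> Dia q). Evaluate φ at each world:
  s0 (successors {s3, s8}): φ is true.
  s1 (successors {s3}): φ is true.
  s2 (successors {s0, s4, s5}): φ is true.
  s3 (successors {s3}): φ is true.
  s4 (successors {s5}): φ is false.
  s5 (successors {s0, s8}): φ is true.
  s6 (successors {s4}): φ is true.
  s7 (successors {s6}): φ is true.
  s8 (successors {s2, s5}): φ is true.
Detail at s0 (witness):
  At s0: Box q is false, Box not (Box r -> Dia q) is false, so Box q -> Box not (Box r -> Dia q) is true.
    At s0: Box q requires q at every successor {s3, s8}.
      q fails at s3, so Box q is false at s0.
    At s0: Box not (Box r -> Dia q) requires not (Box r -> Dia q) at every successor {s3, s8}.
      not (Box r -> Dia q) fails at s3, so Box not (Box r -> Dia q) is false at s0.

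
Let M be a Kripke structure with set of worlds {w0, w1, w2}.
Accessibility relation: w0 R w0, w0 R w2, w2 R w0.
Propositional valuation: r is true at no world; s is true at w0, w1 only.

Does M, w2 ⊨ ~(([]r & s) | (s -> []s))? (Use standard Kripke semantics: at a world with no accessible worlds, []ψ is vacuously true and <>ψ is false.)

No

Recall that []ψ holds at a world iff ψ holds at every accessible world, and <>ψ holds iff ψ holds at some accessible world.
At w2: ([]r & s) | (s -> []s) is true, so ~(([]r & s) | (s -> []s)) is false.
  At w2: []r & s is false, s -> []s is true, so ([]r & s) | (s -> []s) is true.
    At w2: []r is false, s is false, so []r & s is false.
      At w2: []r requires r at every successor {w0}.
        r fails at w0, so []r is false at w2.
    At w2: s is false, []s is true, so s -> []s is true.
      At w2: []s requires s at every successor {w0}.
        At w0: s is true.
      So []s is true at w2.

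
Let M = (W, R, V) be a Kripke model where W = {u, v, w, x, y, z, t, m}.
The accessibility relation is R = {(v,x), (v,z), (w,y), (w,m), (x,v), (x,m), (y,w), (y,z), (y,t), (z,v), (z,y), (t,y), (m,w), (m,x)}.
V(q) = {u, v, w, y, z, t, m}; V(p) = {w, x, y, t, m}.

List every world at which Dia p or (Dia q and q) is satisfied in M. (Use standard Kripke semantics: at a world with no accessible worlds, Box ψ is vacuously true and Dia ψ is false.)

Let φ = Dia p or (Dia q and q). Evaluate φ at each world:
  u (successors ∅): φ is false.
  v (successors {x, z}): φ is true.
  w (successors {y, m}): φ is true.
  x (successors {v, m}): φ is true.
  y (successors {w, z, t}): φ is true.
  z (successors {v, y}): φ is true.
  t (successors {y}): φ is true.
  m (successors {w, x}): φ is true.
For instance, at z:
  At z: Dia p is true, Dia q and q is true, so Dia p or (Dia q and q) is true.
    At z: Dia p requires p at some successor in {v, y}.
      p holds at y, so Dia p is true at z.
    At z: Dia q is true, q is true, so Dia q and q is true.
      At z: Dia q requires q at some successor in {v, y}.
        q holds at v, so Dia q is true at z.
Satisfying worlds: {v, w, x, y, z, t, m}

v, w, x, y, z, t, m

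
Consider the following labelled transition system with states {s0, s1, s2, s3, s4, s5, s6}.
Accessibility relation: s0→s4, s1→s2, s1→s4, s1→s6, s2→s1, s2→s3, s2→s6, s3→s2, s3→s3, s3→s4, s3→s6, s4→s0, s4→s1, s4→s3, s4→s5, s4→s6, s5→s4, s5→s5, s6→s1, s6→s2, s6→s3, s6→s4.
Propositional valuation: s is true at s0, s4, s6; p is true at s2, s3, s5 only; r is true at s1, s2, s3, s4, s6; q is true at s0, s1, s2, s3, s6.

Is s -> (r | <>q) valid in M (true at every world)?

No

Recall that <>ψ holds at a world iff ψ holds at some accessible world.
Let φ = s -> (r | <>q). Evaluate φ at each world:
  s0 (successors {s4}): φ is false.
  s1 (successors {s2, s4, s6}): φ is true.
  s2 (successors {s1, s3, s6}): φ is true.
  s3 (successors {s2, s3, s4, s6}): φ is true.
  s4 (successors {s0, s1, s3, s5, s6}): φ is true.
  s5 (successors {s4, s5}): φ is true.
  s6 (successors {s1, s2, s3, s4}): φ is true.
Detail at s0 (counterexample):
  At s0: s is true, r | <>q is false, so s -> (r | <>q) is false.
    At s0: r is false, <>q is false, so r | <>q is false.
      At s0: <>q requires q at some successor in {s4}.
        At s4: q is false.
      So <>q is false at s0.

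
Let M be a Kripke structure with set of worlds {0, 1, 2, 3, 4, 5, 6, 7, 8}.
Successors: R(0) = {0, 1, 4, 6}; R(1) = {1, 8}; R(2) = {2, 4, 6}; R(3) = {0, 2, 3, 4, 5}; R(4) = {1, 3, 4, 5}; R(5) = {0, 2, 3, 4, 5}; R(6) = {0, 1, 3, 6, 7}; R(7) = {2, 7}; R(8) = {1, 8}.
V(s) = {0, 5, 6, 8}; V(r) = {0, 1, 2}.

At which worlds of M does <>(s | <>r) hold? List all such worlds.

0, 1, 2, 3, 4, 5, 6, 7, 8

Let φ = <>(s | <>r). Evaluate φ at each world:
  0 (successors {0, 1, 4, 6}): φ is true.
  1 (successors {1, 8}): φ is true.
  2 (successors {2, 4, 6}): φ is true.
  3 (successors {0, 2, 3, 4, 5}): φ is true.
  4 (successors {1, 3, 4, 5}): φ is true.
  5 (successors {0, 2, 3, 4, 5}): φ is true.
  6 (successors {0, 1, 3, 6, 7}): φ is true.
  7 (successors {2, 7}): φ is true.
  8 (successors {1, 8}): φ is true.
For instance, at 2:
  At 2: <>(s | <>r) requires s | <>r at some successor in {2, 4, 6}.
    s | <>r holds at 2, so <>(s | <>r) is true at 2.
      At 2: s is false, <>r is true, so s | <>r is true.
Satisfying worlds: {0, 1, 2, 3, 4, 5, 6, 7, 8}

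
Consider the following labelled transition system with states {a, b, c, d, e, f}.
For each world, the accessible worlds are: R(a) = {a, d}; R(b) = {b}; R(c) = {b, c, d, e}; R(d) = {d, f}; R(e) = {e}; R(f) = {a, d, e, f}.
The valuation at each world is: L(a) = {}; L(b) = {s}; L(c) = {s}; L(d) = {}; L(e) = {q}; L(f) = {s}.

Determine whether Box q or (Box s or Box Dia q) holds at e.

At e: Box q is true, Box s or Box Dia q is true, so Box q or (Box s or Box Dia q) is true.
  At e: Box q requires q at every successor {e}.
    At e: q is true.
  So Box q is true at e.
  At e: Box s is false, Box Dia q is true, so Box s or Box Dia q is true.
    At e: Box s requires s at every successor {e}.
      s fails at e, so Box s is false at e.
    At e: Box Dia q requires Dia q at every successor {e}.
      At e: Dia q is true.
    So Box Dia q is true at e.

Yes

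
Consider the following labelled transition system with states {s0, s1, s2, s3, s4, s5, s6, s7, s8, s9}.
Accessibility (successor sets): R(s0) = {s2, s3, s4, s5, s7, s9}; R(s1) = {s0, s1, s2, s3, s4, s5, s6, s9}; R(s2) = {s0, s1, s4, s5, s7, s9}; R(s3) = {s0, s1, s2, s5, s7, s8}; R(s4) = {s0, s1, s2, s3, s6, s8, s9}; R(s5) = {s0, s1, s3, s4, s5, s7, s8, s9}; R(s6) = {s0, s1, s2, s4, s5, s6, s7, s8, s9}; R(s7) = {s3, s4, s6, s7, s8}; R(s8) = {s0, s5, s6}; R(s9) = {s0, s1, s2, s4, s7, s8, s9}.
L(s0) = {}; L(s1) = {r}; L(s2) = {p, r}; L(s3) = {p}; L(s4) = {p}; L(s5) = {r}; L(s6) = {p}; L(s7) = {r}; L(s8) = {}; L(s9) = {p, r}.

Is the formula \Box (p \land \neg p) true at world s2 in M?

No

At s2: \Box (p \land \neg p) requires p \land \neg p at every successor {s0, s1, s4, s5, s7, s9}.
  p \land \neg p fails at s0, so \Box (p \land \neg p) is false at s2.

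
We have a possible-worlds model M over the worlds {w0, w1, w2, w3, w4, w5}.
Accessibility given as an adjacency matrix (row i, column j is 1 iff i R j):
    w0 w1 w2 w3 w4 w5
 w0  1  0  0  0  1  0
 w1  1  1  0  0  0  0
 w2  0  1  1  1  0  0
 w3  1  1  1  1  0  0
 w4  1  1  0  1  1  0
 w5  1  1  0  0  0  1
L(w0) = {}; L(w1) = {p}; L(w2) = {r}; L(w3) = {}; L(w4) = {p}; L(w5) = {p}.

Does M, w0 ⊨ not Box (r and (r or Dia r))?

Yes

At w0: Box (r and (r or Dia r)) is false, so not Box (r and (r or Dia r)) is true.
  At w0: Box (r and (r or Dia r)) requires r and (r or Dia r) at every successor {w0, w4}.
    r and (r or Dia r) fails at w0, so Box (r and (r or Dia r)) is false at w0.
      At w0: r is false, r or Dia r is false, so r and (r or Dia r) is false.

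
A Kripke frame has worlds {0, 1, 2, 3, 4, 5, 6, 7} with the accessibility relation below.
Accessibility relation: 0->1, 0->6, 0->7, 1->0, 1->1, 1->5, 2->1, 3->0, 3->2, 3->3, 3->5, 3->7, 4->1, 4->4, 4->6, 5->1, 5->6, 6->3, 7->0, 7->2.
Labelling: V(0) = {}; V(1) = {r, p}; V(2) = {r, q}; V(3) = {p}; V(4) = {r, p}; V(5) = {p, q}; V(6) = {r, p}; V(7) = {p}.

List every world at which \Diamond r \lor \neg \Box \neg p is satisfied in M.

Recall that \Box ψ holds at a world iff ψ holds at every accessible world, and \Diamond ψ holds iff ψ holds at some accessible world.
Let φ = \Diamond r \lor \neg \Box \neg p. Evaluate φ at each world:
  0 (successors {1, 6, 7}): φ is true.
  1 (successors {0, 1, 5}): φ is true.
  2 (successors {1}): φ is true.
  3 (successors {0, 2, 3, 5, 7}): φ is true.
  4 (successors {1, 4, 6}): φ is true.
  5 (successors {1, 6}): φ is true.
  6 (successors {3}): φ is true.
  7 (successors {0, 2}): φ is true.
For instance, at 2:
  At 2: \Diamond r is true, \neg \Box \neg p is true, so \Diamond r \lor \neg \Box \neg p is true.
    At 2: \Diamond r requires r at some successor in {1}.
      r holds at 1, so \Diamond r is true at 2.
    At 2: \Box \neg p is false, so \neg \Box \neg p is true.
      At 2: \Box \neg p requires \neg p at every successor {1}.
        \neg p fails at 1, so \Box \neg p is false at 2.
Satisfying worlds: {0, 1, 2, 3, 4, 5, 6, 7}

0, 1, 2, 3, 4, 5, 6, 7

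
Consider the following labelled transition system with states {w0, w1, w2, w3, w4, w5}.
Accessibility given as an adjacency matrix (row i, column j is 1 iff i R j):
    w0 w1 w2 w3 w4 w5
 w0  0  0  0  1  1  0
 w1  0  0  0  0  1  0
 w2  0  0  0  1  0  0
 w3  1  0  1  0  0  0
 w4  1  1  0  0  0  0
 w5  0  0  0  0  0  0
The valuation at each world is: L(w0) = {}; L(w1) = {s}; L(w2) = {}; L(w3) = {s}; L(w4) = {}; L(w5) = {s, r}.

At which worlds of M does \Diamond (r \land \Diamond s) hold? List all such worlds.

Recall that \Diamond ψ holds at a world iff ψ holds at some accessible world.
Let φ = \Diamond (r \land \Diamond s). Evaluate φ at each world:
  w0 (successors {w3, w4}): φ is false.
  w1 (successors {w4}): φ is false.
  w2 (successors {w3}): φ is false.
  w3 (successors {w0, w2}): φ is false.
  w4 (successors {w0, w1}): φ is false.
  w5 (successors ∅): φ is false.
For instance, at w4:
  At w4: \Diamond (r \land \Diamond s) requires r \land \Diamond s at some successor in {w0, w1}.
    At w0: r \land \Diamond s is false.
    At w1: r \land \Diamond s is false.
  So \Diamond (r \land \Diamond s) is false at w4.
Satisfying worlds: none.

none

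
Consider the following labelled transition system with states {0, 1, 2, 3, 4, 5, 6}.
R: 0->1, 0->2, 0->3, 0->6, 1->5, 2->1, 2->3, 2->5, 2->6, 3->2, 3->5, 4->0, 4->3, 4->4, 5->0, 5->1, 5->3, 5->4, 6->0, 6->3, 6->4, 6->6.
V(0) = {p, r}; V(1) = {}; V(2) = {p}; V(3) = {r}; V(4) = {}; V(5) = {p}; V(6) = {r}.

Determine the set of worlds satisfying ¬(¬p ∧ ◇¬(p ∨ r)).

0, 1, 2, 3, 5

Let φ = ¬(¬p ∧ ◇¬(p ∨ r)). Evaluate φ at each world:
  0 (successors {1, 2, 3, 6}): φ is true.
  1 (successors {5}): φ is true.
  2 (successors {1, 3, 5, 6}): φ is true.
  3 (successors {2, 5}): φ is true.
  4 (successors {0, 3, 4}): φ is false.
  5 (successors {0, 1, 3, 4}): φ is true.
  6 (successors {0, 3, 4, 6}): φ is false.
For instance, at 4:
  At 4: ¬p ∧ ◇¬(p ∨ r) is true, so ¬(¬p ∧ ◇¬(p ∨ r)) is false.
    At 4: ¬p is true, ◇¬(p ∨ r) is true, so ¬p ∧ ◇¬(p ∨ r) is true.
      At 4: ◇¬(p ∨ r) requires ¬(p ∨ r) at some successor in {0, 3, 4}.
        ¬(p ∨ r) holds at 4, so ◇¬(p ∨ r) is true at 4.
Satisfying worlds: {0, 1, 2, 3, 5}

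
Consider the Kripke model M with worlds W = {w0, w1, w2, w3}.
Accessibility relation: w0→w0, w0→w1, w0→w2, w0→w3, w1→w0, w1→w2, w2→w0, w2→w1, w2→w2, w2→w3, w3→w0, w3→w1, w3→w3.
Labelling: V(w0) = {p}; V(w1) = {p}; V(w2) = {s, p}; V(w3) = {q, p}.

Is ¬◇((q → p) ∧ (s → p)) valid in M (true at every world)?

Recall that ◇ψ holds at a world iff ψ holds at some accessible world.
Let φ = ¬◇((q → p) ∧ (s → p)). Evaluate φ at each world:
  w0 (successors {w0, w1, w2, w3}): φ is false.
  w1 (successors {w0, w2}): φ is false.
  w2 (successors {w0, w1, w2, w3}): φ is false.
  w3 (successors {w0, w1, w3}): φ is false.
Detail at w0 (counterexample):
  At w0: ◇((q → p) ∧ (s → p)) is true, so ¬◇((q → p) ∧ (s → p)) is false.
    At w0: ◇((q → p) ∧ (s → p)) requires (q → p) ∧ (s → p) at some successor in {w0, w1, w2, w3}.
      (q → p) ∧ (s → p) holds at w0, so ◇((q → p) ∧ (s → p)) is true at w0.

No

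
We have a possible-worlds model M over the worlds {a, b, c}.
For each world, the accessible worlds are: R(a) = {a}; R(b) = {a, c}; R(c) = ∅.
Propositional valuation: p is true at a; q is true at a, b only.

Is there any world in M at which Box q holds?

Recall that Box ψ holds at a world iff ψ holds at every accessible world, and Dia ψ holds iff ψ holds at some accessible world.
Let φ = Box q. Evaluate φ at each world:
  a (successors {a}): φ is true.
  b (successors {a, c}): φ is false.
  c (successors ∅): φ is true.
Detail at a (witness):
  At a: Box q requires q at every successor {a}.
    At a: q is true.
  So Box q is true at a.

Yes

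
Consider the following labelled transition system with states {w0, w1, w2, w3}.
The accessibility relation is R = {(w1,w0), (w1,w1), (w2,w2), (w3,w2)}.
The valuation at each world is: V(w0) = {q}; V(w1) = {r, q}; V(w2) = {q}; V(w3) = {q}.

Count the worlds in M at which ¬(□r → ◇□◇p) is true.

Let φ = ¬(□r → ◇□◇p). Evaluate φ at each world:
  w0 (successors ∅): φ is true.
  w1 (successors {w0, w1}): φ is false.
  w2 (successors {w2}): φ is false.
  w3 (successors {w2}): φ is false.
For instance, at w1:
  At w1: □r → ◇□◇p is true, so ¬(□r → ◇□◇p) is false.
    At w1: □r is false, ◇□◇p is true, so □r → ◇□◇p is true.
      At w1: □r requires r at every successor {w0, w1}.
        r fails at w0, so □r is false at w1.
      At w1: ◇□◇p requires □◇p at some successor in {w0, w1}.
        □◇p holds at w0, so ◇□◇p is true at w1.
Satisfying worlds: {w0}

1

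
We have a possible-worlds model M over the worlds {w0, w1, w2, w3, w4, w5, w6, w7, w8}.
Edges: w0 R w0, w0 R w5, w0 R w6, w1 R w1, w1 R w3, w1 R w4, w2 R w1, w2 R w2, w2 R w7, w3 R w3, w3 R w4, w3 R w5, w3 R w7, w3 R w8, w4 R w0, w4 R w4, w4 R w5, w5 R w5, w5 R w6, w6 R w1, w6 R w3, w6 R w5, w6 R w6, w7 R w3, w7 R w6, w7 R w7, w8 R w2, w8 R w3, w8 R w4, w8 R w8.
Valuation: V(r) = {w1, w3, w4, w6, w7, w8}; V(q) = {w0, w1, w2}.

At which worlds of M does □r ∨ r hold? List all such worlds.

Recall that □ψ holds at a world iff ψ holds at every accessible world, and ◇ψ holds iff ψ holds at some accessible world.
Let φ = □r ∨ r. Evaluate φ at each world:
  w0 (successors {w0, w5, w6}): φ is false.
  w1 (successors {w1, w3, w4}): φ is true.
  w2 (successors {w1, w2, w7}): φ is false.
  w3 (successors {w3, w4, w5, w7, w8}): φ is true.
  w4 (successors {w0, w4, w5}): φ is true.
  w5 (successors {w5, w6}): φ is false.
  w6 (successors {w1, w3, w5, w6}): φ is true.
  w7 (successors {w3, w6, w7}): φ is true.
  w8 (successors {w2, w3, w4, w8}): φ is true.
For instance, at w1:
  At w1: □r is true, r is true, so □r ∨ r is true.
    At w1: □r requires r at every successor {w1, w3, w4}.
      At w1: r is true.
      At w3: r is true.
      At w4: r is true.
    So □r is true at w1.
Satisfying worlds: {w1, w3, w4, w6, w7, w8}

w1, w3, w4, w6, w7, w8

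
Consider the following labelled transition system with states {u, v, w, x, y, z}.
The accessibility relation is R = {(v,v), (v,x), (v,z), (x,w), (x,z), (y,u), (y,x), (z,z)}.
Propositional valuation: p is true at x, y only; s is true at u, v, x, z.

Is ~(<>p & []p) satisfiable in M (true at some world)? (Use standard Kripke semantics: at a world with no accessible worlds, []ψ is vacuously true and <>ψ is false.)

Yes

Recall that []ψ holds at a world iff ψ holds at every accessible world, and <>ψ holds iff ψ holds at some accessible world.
Let φ = ~(<>p & []p). Evaluate φ at each world:
  u (successors ∅): φ is true.
  v (successors {v, x, z}): φ is true.
  w (successors ∅): φ is true.
  x (successors {w, z}): φ is true.
  y (successors {u, x}): φ is true.
  z (successors {z}): φ is true.
Detail at u (witness):
  At u: <>p & []p is false, so ~(<>p & []p) is true.
    At u: <>p is false, []p is true, so <>p & []p is false.
      At u: no accessible worlds, so <>p is false.
      At u: no accessible worlds, so []p holds vacuously.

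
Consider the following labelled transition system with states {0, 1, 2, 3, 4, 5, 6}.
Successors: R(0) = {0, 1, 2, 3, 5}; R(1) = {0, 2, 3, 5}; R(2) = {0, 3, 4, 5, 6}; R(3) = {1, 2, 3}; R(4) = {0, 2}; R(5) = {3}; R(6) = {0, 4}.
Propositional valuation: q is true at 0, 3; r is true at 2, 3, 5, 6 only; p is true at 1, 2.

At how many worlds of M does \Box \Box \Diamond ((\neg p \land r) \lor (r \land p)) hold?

3

Let φ = \Box \Box \Diamond ((\neg p \land r) \lor (r \land p)). Evaluate φ at each world:
  0 (successors {0, 1, 2, 3, 5}): φ is false.
  1 (successors {0, 2, 3, 5}): φ is false.
  2 (successors {0, 3, 4, 5, 6}): φ is true.
  3 (successors {1, 2, 3}): φ is false.
  4 (successors {0, 2}): φ is false.
  5 (successors {3}): φ is true.
  6 (successors {0, 4}): φ is true.
For instance, at 2:
  At 2: \Box \Box \Diamond ((\neg p \land r) \lor (r \land p)) requires \Box \Diamond ((\neg p \land r) \lor (r \land p)) at every successor {0, 3, 4, 5, 6}.
    At 0: \Box \Diamond ((\neg p \land r) \lor (r \land p)) is true.
    At 3: \Box \Diamond ((\neg p \land r) \lor (r \land p)) is true.
    At 4: \Box \Diamond ((\neg p \land r) \lor (r \land p)) is true.
    At 5: \Box \Diamond ((\neg p \land r) \lor (r \land p)) is true.
    At 6: \Box \Diamond ((\neg p \land r) \lor (r \land p)) is true.
  So \Box \Box \Diamond ((\neg p \land r) \lor (r \land p)) is true at 2.
Satisfying worlds: {2, 5, 6}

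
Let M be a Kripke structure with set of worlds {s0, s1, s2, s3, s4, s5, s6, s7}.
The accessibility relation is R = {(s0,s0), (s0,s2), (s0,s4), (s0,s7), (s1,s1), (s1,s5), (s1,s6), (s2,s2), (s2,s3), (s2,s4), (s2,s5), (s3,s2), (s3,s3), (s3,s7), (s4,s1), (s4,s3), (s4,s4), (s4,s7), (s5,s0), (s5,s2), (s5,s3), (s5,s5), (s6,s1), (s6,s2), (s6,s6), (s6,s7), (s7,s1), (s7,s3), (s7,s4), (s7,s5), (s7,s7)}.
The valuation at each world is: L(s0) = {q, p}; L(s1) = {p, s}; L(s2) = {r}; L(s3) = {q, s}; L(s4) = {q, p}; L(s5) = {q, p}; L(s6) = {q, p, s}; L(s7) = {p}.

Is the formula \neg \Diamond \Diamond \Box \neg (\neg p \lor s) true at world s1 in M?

Recall that \Box ψ holds at a world iff ψ holds at every accessible world, and \Diamond ψ holds iff ψ holds at some accessible world.
At s1: \Diamond \Diamond \Box \neg (\neg p \lor s) is false, so \neg \Diamond \Diamond \Box \neg (\neg p \lor s) is true.
  At s1: \Diamond \Diamond \Box \neg (\neg p \lor s) requires \Diamond \Box \neg (\neg p \lor s) at some successor in {s1, s5, s6}.
    At s1: \Diamond \Box \neg (\neg p \lor s) is false.
    At s5: \Diamond \Box \neg (\neg p \lor s) is false.
    At s6: \Diamond \Box \neg (\neg p \lor s) is false.
  So \Diamond \Diamond \Box \neg (\neg p \lor s) is false at s1.

Yes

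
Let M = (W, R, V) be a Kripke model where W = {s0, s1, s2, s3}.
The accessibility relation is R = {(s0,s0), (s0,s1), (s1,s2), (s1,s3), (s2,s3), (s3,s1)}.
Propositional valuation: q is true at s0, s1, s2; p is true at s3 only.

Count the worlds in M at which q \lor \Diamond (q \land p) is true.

Recall that \Diamond ψ holds at a world iff ψ holds at some accessible world.
Let φ = q \lor \Diamond (q \land p). Evaluate φ at each world:
  s0 (successors {s0, s1}): φ is true.
  s1 (successors {s2, s3}): φ is true.
  s2 (successors {s3}): φ is true.
  s3 (successors {s1}): φ is false.
For instance, at s0:
  At s0: q is true, \Diamond (q \land p) is false, so q \lor \Diamond (q \land p) is true.
    At s0: \Diamond (q \land p) requires q \land p at some successor in {s0, s1}.
      At s0: q \land p is false.
      At s1: q \land p is false.
    So \Diamond (q \land p) is false at s0.
Satisfying worlds: {s0, s1, s2}

3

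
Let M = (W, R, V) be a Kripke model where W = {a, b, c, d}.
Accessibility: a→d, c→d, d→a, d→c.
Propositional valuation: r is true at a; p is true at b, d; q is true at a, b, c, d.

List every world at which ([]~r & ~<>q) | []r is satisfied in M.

Let φ = ([]~r & ~<>q) | []r. Evaluate φ at each world:
  a (successors {d}): φ is false.
  b (successors ∅): φ is true.
  c (successors {d}): φ is false.
  d (successors {a, c}): φ is false.
For instance, at c:
  At c: []~r & ~<>q is false, []r is false, so ([]~r & ~<>q) | []r is false.
    At c: []~r is true, ~<>q is false, so []~r & ~<>q is false.
      At c: []~r requires ~r at every successor {d}.
        At d: ~r is true.
      So []~r is true at c.
      At c: <>q is true, so ~<>q is false.
    At c: []r requires r at every successor {d}.
      r fails at d, so []r is false at c.
Satisfying worlds: {b}

b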